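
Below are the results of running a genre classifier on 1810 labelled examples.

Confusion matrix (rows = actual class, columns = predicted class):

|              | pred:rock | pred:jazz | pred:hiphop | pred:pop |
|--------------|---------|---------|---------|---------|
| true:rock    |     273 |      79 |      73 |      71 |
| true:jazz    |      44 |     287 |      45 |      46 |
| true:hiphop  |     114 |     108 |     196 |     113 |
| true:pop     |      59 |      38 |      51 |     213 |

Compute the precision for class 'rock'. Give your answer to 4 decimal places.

Take TP from the diagonal, FP from the rest of the 'rock' prediction marginal, FN from the rest of the 'rock' actual marginal.
precision = TP/(TP+FP).
rock: TP=273, FP=44+114+59=217 → 273/490 = 0.55714

0.5571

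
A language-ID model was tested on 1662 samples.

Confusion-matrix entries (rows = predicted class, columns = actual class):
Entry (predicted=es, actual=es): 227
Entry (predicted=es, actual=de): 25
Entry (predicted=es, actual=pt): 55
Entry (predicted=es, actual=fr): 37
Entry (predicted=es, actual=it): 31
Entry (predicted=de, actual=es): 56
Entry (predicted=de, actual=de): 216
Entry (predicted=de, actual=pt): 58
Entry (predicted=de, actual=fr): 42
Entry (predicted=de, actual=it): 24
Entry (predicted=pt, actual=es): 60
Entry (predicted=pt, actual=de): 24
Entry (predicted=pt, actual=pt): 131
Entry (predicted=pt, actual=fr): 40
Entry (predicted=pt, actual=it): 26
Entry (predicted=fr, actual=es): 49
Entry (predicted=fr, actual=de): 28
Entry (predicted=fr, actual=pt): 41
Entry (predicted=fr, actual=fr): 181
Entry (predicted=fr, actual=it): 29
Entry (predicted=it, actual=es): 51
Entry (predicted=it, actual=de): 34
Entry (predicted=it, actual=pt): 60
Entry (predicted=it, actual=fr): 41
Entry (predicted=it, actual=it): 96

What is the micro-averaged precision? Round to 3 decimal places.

Micro-averaging pools counts across classes: ΣTP=851, ΣFP=811, ΣFN=811.
Micro-precision = TP/(TP+FP) on pooled counts = 0.512 (equals overall accuracy in single-label multiclass).

0.512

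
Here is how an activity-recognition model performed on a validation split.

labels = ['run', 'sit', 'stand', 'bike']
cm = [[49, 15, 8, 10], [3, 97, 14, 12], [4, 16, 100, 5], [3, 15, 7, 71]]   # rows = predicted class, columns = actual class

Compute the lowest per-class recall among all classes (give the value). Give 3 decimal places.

0.678

Per-class recall (TP/(TP+FN)):
  run: TP=49, FN=3+4+3=10 → 49/59 = 0.8305
  sit: TP=97, FN=15+16+15=46 → 97/143 = 0.6783
  stand: TP=100, FN=8+14+7=29 → 100/129 = 0.7752
  bike: TP=71, FN=10+12+5=27 → 71/98 = 0.7245
Lowest is class 'sit' with recall = 0.678.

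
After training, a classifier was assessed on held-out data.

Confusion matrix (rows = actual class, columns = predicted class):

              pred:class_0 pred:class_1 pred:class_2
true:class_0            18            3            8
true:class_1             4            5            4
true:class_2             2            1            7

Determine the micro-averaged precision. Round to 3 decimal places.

0.577

Micro-averaging pools counts across classes: ΣTP=30, ΣFP=22, ΣFN=22.
Micro-precision = TP/(TP+FP) on pooled counts = 0.577 (equals overall accuracy in single-label multiclass).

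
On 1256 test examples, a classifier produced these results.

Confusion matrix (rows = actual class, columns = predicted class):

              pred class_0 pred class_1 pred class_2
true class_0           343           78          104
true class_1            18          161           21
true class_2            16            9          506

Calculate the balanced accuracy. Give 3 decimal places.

0.804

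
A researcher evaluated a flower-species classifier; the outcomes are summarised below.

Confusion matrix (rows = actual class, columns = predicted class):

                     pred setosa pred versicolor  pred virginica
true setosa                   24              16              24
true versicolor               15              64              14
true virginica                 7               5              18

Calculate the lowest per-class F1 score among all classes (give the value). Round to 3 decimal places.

Per-class F1 score (2·TP/(2·TP+FP+FN)):
  setosa: TP=24, FP=15+7=22, FN=16+24=40 → 48/110 = 0.4364
  versicolor: TP=64, FP=16+5=21, FN=15+14=29 → 128/178 = 0.7191
  virginica: TP=18, FP=24+14=38, FN=7+5=12 → 36/86 = 0.4186
Lowest is class 'virginica' with F1 score = 0.419.

0.419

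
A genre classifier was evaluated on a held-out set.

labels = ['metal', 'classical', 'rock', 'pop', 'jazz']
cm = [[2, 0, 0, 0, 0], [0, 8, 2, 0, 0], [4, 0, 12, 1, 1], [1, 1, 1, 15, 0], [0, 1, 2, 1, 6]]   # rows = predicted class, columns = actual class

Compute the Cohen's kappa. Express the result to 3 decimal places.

0.661

Observed agreement pₒ = trace/N = 43/58 = 0.7414
Expected agreement pₑ = Σ (rowᵢ·colᵢ)/N² = (7·2 + 10·10 + 17·18 + 17·18 + 7·10)/58² = 0.2366
κ = (pₒ − pₑ)/(1 − pₑ) = (0.7414 − 0.2366)/(1 − 0.2366) = 0.661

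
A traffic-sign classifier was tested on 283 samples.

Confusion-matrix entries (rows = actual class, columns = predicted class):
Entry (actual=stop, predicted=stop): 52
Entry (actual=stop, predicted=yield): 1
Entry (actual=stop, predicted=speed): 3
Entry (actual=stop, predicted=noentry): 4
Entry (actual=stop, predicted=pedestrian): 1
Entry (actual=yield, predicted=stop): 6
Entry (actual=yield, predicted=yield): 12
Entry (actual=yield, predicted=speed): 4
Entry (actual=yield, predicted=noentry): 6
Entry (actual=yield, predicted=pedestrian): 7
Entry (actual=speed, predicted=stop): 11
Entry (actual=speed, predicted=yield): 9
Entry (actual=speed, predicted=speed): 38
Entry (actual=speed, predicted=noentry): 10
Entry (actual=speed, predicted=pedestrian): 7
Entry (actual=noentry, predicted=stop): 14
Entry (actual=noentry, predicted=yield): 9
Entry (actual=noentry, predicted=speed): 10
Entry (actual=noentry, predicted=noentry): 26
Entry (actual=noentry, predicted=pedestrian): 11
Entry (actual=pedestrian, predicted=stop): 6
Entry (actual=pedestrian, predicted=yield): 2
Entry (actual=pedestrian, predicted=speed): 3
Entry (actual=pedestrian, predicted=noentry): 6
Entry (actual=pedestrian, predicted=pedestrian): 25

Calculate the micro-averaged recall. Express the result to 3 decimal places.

0.541

Micro-averaging pools counts across classes: ΣTP=153, ΣFP=130, ΣFN=130.
Micro-recall = TP/(TP+FN) on pooled counts = 0.541 (equals overall accuracy in single-label multiclass).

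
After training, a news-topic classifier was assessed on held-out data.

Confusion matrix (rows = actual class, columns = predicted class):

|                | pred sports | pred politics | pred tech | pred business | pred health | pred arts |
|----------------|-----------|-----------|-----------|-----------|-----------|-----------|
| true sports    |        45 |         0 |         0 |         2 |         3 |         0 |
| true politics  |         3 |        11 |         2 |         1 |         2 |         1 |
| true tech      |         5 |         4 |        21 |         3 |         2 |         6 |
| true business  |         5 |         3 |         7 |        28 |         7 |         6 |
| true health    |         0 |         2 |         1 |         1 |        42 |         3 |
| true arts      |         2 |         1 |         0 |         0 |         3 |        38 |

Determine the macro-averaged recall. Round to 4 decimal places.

0.6972

Per-class recall (TP/(TP+FN)):
  sports: TP=45, FN=0+0+2+3+0=5 → 45/50 = 0.90000
  politics: TP=11, FN=3+2+1+2+1=9 → 11/20 = 0.55000
  tech: TP=21, FN=5+4+3+2+6=20 → 21/41 = 0.51220
  business: TP=28, FN=5+3+7+7+6=28 → 28/56 = 0.50000
  health: TP=42, FN=0+2+1+1+3=7 → 42/49 = 0.85714
  arts: TP=38, FN=2+1+0+0+3=6 → 38/44 = 0.86364
Macro-recall = mean = (0.90000 + 0.55000 + 0.51220 + 0.50000 + 0.85714 + 0.86364) / 6 = 0.6972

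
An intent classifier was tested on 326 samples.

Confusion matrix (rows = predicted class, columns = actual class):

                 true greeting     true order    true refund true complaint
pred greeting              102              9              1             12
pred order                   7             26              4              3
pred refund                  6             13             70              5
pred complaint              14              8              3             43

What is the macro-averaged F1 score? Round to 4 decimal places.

Per-class F1 score (2·TP/(2·TP+FP+FN)):
  greeting: TP=102, FP=9+1+12=22, FN=7+6+14=27 → 204/253 = 0.80632
  order: TP=26, FP=7+4+3=14, FN=9+13+8=30 → 52/96 = 0.54167
  refund: TP=70, FP=6+13+5=24, FN=1+4+3=8 → 140/172 = 0.81395
  complaint: TP=43, FP=14+8+3=25, FN=12+3+5=20 → 86/131 = 0.65649
Macro-F1 score = mean = (0.80632 + 0.54167 + 0.81395 + 0.65649) / 4 = 0.7046

0.7046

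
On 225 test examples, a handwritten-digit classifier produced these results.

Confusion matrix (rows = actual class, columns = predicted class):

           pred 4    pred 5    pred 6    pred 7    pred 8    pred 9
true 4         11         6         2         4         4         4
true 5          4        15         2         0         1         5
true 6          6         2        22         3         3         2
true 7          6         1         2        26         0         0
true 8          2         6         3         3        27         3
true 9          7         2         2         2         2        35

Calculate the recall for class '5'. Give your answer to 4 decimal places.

recall = TP/(TP+FN).
5: TP=15, FN=4+2+0+1+5=12 → 15/27 = 0.55556

0.5556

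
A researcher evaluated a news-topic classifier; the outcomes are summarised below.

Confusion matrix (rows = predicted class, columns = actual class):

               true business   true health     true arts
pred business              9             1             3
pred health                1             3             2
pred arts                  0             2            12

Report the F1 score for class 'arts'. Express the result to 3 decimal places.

F1 score = 2·TP/(2·TP+FP+FN).
arts: TP=12, FP=0+2=2, FN=3+2=5 → 24/31 = 0.7742

0.774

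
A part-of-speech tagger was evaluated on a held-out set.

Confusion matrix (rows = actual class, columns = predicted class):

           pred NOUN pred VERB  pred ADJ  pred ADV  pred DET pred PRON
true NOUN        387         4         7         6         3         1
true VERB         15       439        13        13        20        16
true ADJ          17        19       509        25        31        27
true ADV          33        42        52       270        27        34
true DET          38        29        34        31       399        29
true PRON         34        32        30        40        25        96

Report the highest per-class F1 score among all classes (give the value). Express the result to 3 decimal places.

Per-class F1 score (2·TP/(2·TP+FP+FN)):
  NOUN: TP=387, FP=15+17+33+38+34=137, FN=4+7+6+3+1=21 → 774/932 = 0.8305
  VERB: TP=439, FP=4+19+42+29+32=126, FN=15+13+13+20+16=77 → 878/1081 = 0.8122
  ADJ: TP=509, FP=7+13+52+34+30=136, FN=17+19+25+31+27=119 → 1018/1273 = 0.7997
  ADV: TP=270, FP=6+13+25+31+40=115, FN=33+42+52+27+34=188 → 540/843 = 0.6406
  DET: TP=399, FP=3+20+31+27+25=106, FN=38+29+34+31+29=161 → 798/1065 = 0.7493
  PRON: TP=96, FP=1+16+27+34+29=107, FN=34+32+30+40+25=161 → 192/460 = 0.4174
Highest is class 'NOUN' with F1 score = 0.830.

0.830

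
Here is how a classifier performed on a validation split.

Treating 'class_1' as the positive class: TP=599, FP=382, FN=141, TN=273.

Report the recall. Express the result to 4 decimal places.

0.8095

Recall = TP/(TP+FN) = 599/(599+141) = 599/740 = 0.8095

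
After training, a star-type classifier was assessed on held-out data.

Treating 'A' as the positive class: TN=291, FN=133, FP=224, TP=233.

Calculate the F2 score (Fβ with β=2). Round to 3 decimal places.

Fβ = (1+β²)·TP / ((1+β²)·TP + β²·FN + FP), with β²=4
= 5·233 / (5·233 + 4·133 + 224) = 0.606

0.606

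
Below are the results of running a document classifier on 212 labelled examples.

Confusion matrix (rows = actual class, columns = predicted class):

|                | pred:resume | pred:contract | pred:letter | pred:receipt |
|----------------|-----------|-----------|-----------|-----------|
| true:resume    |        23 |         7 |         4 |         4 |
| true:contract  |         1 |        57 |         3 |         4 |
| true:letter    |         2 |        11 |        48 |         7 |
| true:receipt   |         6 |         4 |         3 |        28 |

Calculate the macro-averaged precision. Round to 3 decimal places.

0.730

Per-class precision (TP/(TP+FP)):
  resume: TP=23, FP=1+2+6=9 → 23/32 = 0.7188
  contract: TP=57, FP=7+11+4=22 → 57/79 = 0.7215
  letter: TP=48, FP=4+3+3=10 → 48/58 = 0.8276
  receipt: TP=28, FP=4+4+7=15 → 28/43 = 0.6512
Macro-precision = mean = (0.7188 + 0.7215 + 0.8276 + 0.6512) / 4 = 0.730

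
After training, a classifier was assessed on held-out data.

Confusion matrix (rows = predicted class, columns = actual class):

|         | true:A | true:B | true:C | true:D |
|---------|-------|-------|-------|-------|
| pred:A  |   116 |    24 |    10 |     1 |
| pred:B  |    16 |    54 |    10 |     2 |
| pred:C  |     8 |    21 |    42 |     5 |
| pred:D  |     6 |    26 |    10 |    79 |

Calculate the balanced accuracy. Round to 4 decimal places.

0.6795

Balanced accuracy = mean of per-class recall.
  A: recall = 116/146 = 0.79452
  B: recall = 54/125 = 0.43200
  C: recall = 42/72 = 0.58333
  D: recall = 79/87 = 0.90805
Mean = (0.79452 + 0.43200 + 0.58333 + 0.90805) / 4 = 0.6795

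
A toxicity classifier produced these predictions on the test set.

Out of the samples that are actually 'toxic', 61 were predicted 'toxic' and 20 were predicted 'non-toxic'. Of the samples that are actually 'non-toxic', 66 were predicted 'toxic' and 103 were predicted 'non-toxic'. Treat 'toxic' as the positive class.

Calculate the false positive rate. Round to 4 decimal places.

FPR = FP/(FP+TN) = 66/(66+103) = 0.3905

0.3905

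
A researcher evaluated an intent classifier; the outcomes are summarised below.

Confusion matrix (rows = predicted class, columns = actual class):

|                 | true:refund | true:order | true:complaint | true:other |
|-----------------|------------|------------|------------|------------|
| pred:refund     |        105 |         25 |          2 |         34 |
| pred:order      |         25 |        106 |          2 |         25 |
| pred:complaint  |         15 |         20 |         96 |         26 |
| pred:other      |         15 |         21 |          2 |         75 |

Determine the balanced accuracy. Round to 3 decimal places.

Balanced accuracy = mean of per-class recall.
  refund: recall = 105/160 = 0.6563
  order: recall = 106/172 = 0.6163
  complaint: recall = 96/102 = 0.9412
  other: recall = 75/160 = 0.4688
Mean = (0.6563 + 0.6163 + 0.9412 + 0.4688) / 4 = 0.671

0.671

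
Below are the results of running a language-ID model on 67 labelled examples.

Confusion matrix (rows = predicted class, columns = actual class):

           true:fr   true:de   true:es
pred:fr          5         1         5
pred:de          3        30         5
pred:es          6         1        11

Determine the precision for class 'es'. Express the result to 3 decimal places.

Treat 'es' as positive and all other classes as negative.
precision = TP/(TP+FP).
es: TP=11, FP=6+1=7 → 11/18 = 0.6111

0.611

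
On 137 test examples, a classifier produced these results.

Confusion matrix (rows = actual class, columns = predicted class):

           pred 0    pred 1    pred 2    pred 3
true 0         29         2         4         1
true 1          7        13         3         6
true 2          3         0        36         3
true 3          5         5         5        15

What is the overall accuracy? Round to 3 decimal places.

0.679

Accuracy = trace / total = (29+13+36+15=93) / 137 = 93/137 = 0.679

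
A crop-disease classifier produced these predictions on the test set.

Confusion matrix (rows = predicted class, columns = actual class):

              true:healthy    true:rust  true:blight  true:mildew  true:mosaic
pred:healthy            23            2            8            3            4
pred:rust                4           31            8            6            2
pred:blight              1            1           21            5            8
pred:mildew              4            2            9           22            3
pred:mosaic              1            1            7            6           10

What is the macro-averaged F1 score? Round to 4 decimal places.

0.5456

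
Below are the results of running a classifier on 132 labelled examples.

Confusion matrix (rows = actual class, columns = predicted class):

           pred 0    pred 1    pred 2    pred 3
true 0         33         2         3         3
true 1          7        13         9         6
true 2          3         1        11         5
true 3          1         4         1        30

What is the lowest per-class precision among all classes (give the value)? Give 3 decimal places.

Per-class precision (TP/(TP+FP)):
  0: TP=33, FP=7+3+1=11 → 33/44 = 0.7500
  1: TP=13, FP=2+1+4=7 → 13/20 = 0.6500
  2: TP=11, FP=3+9+1=13 → 11/24 = 0.4583
  3: TP=30, FP=3+6+5=14 → 30/44 = 0.6818
Lowest is class '2' with precision = 0.458.

0.458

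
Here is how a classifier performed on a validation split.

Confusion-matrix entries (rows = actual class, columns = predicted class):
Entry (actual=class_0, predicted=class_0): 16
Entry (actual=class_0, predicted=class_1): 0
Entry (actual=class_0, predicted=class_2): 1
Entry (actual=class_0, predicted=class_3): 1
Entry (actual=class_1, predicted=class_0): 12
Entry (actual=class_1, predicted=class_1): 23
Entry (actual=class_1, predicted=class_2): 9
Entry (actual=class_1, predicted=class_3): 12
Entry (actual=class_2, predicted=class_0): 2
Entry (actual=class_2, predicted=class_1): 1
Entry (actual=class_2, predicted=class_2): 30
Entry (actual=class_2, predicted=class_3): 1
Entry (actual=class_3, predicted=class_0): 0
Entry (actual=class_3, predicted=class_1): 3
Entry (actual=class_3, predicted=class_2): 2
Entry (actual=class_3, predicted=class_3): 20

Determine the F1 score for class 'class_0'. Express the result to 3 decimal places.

One-vs-rest for 'class_0': TP = diagonal; FP = other classes predicted 'class_0'; FN = 'class_0' predicted as other.
F1 score = 2·TP/(2·TP+FP+FN).
class_0: TP=16, FP=12+2+0=14, FN=0+1+1=2 → 32/48 = 0.6667

0.667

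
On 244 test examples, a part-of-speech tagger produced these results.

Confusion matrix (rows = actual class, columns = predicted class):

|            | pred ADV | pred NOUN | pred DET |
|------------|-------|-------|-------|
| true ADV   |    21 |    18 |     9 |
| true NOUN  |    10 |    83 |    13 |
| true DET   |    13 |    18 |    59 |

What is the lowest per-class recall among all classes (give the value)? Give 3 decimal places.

0.438

Per-class recall (TP/(TP+FN)):
  ADV: TP=21, FN=18+9=27 → 21/48 = 0.4375
  NOUN: TP=83, FN=10+13=23 → 83/106 = 0.7830
  DET: TP=59, FN=13+18=31 → 59/90 = 0.6556
Lowest is class 'ADV' with recall = 0.438.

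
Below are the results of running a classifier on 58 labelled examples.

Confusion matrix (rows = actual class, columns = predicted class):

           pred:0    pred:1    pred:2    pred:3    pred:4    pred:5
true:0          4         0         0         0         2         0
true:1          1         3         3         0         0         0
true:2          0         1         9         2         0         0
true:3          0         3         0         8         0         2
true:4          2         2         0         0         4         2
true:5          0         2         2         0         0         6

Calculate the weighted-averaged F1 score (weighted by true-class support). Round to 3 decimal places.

Per-class F1 score (2·TP/(2·TP+FP+FN)):
  0: TP=4, FP=1+0+0+2+0=3, FN=0+0+0+2+0=2 → 8/13 = 0.6154
  1: TP=3, FP=0+1+3+2+2=8, FN=1+3+0+0+0=4 → 6/18 = 0.3333
  2: TP=9, FP=0+3+0+0+2=5, FN=0+1+2+0+0=3 → 18/26 = 0.6923
  3: TP=8, FP=0+0+2+0+0=2, FN=0+3+0+0+2=5 → 16/23 = 0.6957
  4: TP=4, FP=2+0+0+0+0=2, FN=2+2+0+0+2=6 → 8/16 = 0.5000
  5: TP=6, FP=0+0+0+2+2=4, FN=0+2+2+0+0=4 → 12/20 = 0.6000
Weighted-F1 score = Σ (supportᵢ/N)·F1 scoreᵢ with N=58: (6/58)·0.6154 + (7/58)·0.3333 + (12/58)·0.6923 + (13/58)·0.6957 + (10/58)·0.5000 + (10/58)·0.6000 = 0.593

0.593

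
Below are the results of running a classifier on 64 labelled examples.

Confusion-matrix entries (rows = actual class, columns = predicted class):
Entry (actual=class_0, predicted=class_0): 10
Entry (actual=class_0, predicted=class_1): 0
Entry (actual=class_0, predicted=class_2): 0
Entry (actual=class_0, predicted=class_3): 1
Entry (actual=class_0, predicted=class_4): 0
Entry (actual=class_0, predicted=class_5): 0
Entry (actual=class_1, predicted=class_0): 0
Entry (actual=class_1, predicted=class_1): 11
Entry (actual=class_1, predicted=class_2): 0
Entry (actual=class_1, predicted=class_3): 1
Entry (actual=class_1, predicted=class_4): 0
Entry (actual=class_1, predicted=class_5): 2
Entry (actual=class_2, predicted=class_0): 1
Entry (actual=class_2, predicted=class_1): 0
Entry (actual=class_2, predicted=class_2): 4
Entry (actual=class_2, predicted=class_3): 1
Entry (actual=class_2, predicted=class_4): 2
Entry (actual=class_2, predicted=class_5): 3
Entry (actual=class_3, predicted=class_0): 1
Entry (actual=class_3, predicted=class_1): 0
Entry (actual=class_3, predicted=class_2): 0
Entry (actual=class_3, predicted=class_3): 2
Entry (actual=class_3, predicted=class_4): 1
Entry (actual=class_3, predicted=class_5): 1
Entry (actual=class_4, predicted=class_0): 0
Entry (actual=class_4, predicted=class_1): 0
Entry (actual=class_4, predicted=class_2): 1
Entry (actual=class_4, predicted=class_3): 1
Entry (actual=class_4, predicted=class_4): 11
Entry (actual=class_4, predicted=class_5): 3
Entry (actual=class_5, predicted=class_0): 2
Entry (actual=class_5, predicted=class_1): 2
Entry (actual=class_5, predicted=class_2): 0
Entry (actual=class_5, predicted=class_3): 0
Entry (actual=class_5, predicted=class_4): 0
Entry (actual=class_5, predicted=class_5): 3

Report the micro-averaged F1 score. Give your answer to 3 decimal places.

0.641

Micro-averaging pools counts across classes: ΣTP=41, ΣFP=23, ΣFN=23.
Micro-F1 score = 2·TP/(2·TP+FP+FN) on pooled counts = 0.641 (equals overall accuracy in single-label multiclass).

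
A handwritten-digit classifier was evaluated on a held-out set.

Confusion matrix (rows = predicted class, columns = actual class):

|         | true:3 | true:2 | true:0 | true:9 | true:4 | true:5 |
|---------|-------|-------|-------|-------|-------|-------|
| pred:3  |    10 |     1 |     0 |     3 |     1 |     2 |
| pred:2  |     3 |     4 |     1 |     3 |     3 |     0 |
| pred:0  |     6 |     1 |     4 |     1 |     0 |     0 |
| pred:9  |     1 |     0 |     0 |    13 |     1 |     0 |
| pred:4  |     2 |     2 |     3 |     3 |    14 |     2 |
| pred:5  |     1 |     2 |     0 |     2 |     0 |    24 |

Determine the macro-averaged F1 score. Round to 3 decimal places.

Per-class F1 score (2·TP/(2·TP+FP+FN)):
  3: TP=10, FP=1+0+3+1+2=7, FN=3+6+1+2+1=13 → 20/40 = 0.5000
  2: TP=4, FP=3+1+3+3+0=10, FN=1+1+0+2+2=6 → 8/24 = 0.3333
  0: TP=4, FP=6+1+1+0+0=8, FN=0+1+0+3+0=4 → 8/20 = 0.4000
  9: TP=13, FP=1+0+0+1+0=2, FN=3+3+1+3+2=12 → 26/40 = 0.6500
  4: TP=14, FP=2+2+3+3+2=12, FN=1+3+0+1+0=5 → 28/45 = 0.6222
  5: TP=24, FP=1+2+0+2+0=5, FN=2+0+0+0+2=4 → 48/57 = 0.8421
Macro-F1 score = mean = (0.5000 + 0.3333 + 0.4000 + 0.6500 + 0.6222 + 0.8421) / 6 = 0.558

0.558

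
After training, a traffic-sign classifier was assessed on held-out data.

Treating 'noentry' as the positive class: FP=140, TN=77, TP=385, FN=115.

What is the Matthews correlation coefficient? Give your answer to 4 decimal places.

0.1295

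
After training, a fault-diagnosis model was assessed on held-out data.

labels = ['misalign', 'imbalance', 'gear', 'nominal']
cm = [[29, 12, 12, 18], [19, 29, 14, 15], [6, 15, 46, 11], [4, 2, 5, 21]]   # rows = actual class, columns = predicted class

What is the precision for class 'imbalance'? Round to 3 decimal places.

0.500

Treat 'imbalance' as positive and all other classes as negative.
precision = TP/(TP+FP).
imbalance: TP=29, FP=12+15+2=29 → 29/58 = 0.5000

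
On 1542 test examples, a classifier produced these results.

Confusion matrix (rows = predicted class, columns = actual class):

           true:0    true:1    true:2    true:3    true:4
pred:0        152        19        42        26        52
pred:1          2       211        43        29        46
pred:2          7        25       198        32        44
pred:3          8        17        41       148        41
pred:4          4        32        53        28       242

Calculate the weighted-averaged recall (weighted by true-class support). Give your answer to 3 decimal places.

0.617

Per-class recall (TP/(TP+FN)):
  0: TP=152, FN=2+7+8+4=21 → 152/173 = 0.8786
  1: TP=211, FN=19+25+17+32=93 → 211/304 = 0.6941
  2: TP=198, FN=42+43+41+53=179 → 198/377 = 0.5252
  3: TP=148, FN=26+29+32+28=115 → 148/263 = 0.5627
  4: TP=242, FN=52+46+44+41=183 → 242/425 = 0.5694
Weighted-recall = Σ (supportᵢ/N)·recallᵢ with N=1542: (173/1542)·0.8786 + (304/1542)·0.6941 + (377/1542)·0.5252 + (263/1542)·0.5627 + (425/1542)·0.5694 = 0.617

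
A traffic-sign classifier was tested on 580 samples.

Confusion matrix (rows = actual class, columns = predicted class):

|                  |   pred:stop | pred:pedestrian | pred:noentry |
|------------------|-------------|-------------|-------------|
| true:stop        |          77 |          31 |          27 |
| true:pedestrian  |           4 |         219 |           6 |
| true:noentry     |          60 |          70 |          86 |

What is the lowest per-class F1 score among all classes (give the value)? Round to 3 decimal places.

0.513

Per-class F1 score (2·TP/(2·TP+FP+FN)):
  stop: TP=77, FP=4+60=64, FN=31+27=58 → 154/276 = 0.5580
  pedestrian: TP=219, FP=31+70=101, FN=4+6=10 → 438/549 = 0.7978
  noentry: TP=86, FP=27+6=33, FN=60+70=130 → 172/335 = 0.5134
Lowest is class 'noentry' with F1 score = 0.513.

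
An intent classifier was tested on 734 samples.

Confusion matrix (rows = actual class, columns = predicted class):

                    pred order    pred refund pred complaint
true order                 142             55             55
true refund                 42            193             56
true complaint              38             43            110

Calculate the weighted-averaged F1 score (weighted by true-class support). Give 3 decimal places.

Per-class F1 score (2·TP/(2·TP+FP+FN)):
  order: TP=142, FP=42+38=80, FN=55+55=110 → 284/474 = 0.5992
  refund: TP=193, FP=55+43=98, FN=42+56=98 → 386/582 = 0.6632
  complaint: TP=110, FP=55+56=111, FN=38+43=81 → 220/412 = 0.5340
Weighted-F1 score = Σ (supportᵢ/N)·F1 scoreᵢ with N=734: (252/734)·0.5992 + (291/734)·0.6632 + (191/734)·0.5340 = 0.608

0.608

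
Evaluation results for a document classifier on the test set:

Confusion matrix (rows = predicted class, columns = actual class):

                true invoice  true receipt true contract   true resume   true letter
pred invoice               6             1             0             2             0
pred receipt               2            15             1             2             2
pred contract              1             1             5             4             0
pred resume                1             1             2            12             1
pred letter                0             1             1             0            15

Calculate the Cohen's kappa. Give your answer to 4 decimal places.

Observed agreement pₒ = trace/N = 53/76 = 0.69737
Expected agreement pₑ = Σ (rowᵢ·colᵢ)/N² = (10·9 + 19·22 + 9·11 + 20·17 + 18·17)/76² = 0.21693
κ = (pₒ − pₑ)/(1 − pₑ) = (0.69737 − 0.21693)/(1 − 0.21693) = 0.6135

0.6135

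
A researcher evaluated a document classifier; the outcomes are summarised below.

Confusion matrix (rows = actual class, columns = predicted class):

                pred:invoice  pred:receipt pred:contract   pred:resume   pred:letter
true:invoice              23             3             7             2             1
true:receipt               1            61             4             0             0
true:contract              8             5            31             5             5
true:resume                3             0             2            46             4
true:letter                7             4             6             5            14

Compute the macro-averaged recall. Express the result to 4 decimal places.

0.6725

Per-class recall (TP/(TP+FN)):
  invoice: TP=23, FN=3+7+2+1=13 → 23/36 = 0.63889
  receipt: TP=61, FN=1+4+0+0=5 → 61/66 = 0.92424
  contract: TP=31, FN=8+5+5+5=23 → 31/54 = 0.57407
  resume: TP=46, FN=3+0+2+4=9 → 46/55 = 0.83636
  letter: TP=14, FN=7+4+6+5=22 → 14/36 = 0.38889
Macro-recall = mean = (0.63889 + 0.92424 + 0.57407 + 0.83636 + 0.38889) / 5 = 0.6725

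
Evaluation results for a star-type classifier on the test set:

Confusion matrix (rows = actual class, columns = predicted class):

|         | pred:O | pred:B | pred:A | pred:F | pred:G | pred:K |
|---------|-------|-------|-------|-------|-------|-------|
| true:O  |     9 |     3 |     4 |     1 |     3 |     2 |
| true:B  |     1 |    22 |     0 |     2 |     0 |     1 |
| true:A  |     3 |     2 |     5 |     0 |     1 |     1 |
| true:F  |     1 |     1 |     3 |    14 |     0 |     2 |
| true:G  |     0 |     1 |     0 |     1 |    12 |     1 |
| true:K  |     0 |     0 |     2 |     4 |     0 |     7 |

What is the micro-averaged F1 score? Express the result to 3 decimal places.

0.633

Micro-averaging pools counts across classes: ΣTP=69, ΣFP=40, ΣFN=40.
Micro-F1 score = 2·TP/(2·TP+FP+FN) on pooled counts = 0.633 (equals overall accuracy in single-label multiclass).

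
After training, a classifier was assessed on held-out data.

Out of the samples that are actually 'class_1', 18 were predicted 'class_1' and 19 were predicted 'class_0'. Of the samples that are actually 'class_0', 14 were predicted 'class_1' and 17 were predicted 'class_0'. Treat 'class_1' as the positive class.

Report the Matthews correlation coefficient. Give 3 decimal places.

0.035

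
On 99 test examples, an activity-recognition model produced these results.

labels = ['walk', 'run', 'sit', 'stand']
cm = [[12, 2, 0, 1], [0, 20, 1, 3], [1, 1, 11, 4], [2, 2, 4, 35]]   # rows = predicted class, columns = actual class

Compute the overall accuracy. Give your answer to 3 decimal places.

Accuracy = trace / total = (12+20+11+35=78) / 99 = 78/99 = 0.788

0.788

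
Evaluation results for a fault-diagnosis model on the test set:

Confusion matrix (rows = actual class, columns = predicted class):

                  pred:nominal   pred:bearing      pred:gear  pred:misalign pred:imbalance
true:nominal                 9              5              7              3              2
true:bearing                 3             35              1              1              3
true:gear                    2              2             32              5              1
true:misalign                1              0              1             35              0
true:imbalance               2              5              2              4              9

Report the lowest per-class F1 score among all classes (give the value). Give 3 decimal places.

Per-class F1 score (2·TP/(2·TP+FP+FN)):
  nominal: TP=9, FP=3+2+1+2=8, FN=5+7+3+2=17 → 18/43 = 0.4186
  bearing: TP=35, FP=5+2+0+5=12, FN=3+1+1+3=8 → 70/90 = 0.7778
  gear: TP=32, FP=7+1+1+2=11, FN=2+2+5+1=10 → 64/85 = 0.7529
  misalign: TP=35, FP=3+1+5+4=13, FN=1+0+1+0=2 → 70/85 = 0.8235
  imbalance: TP=9, FP=2+3+1+0=6, FN=2+5+2+4=13 → 18/37 = 0.4865
Lowest is class 'nominal' with F1 score = 0.419.

0.419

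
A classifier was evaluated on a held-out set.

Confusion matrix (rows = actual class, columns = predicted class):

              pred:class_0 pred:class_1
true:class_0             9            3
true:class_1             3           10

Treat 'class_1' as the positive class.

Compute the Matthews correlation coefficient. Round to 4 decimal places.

0.5192

MCC = (TP·TN − FP·FN) / √((TP+FP)(TP+FN)(TN+FP)(TN+FN))
Numerator = 10·9 − 3·3 = 81
Denominator = √(13·13·12·12) = √24336 = 156.0000
MCC = 81 / 156.0000 = 0.5192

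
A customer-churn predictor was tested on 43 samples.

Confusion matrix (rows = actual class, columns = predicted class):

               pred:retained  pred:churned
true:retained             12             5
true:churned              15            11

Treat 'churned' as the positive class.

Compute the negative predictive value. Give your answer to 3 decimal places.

0.444

NPV = TN/(TN+FN) = 12/(12+15) = 0.444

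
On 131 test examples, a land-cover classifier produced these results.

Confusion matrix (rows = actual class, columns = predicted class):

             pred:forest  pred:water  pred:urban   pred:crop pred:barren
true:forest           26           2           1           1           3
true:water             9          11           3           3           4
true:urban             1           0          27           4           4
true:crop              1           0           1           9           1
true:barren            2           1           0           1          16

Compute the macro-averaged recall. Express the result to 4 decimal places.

Per-class recall (TP/(TP+FN)):
  forest: TP=26, FN=2+1+1+3=7 → 26/33 = 0.78788
  water: TP=11, FN=9+3+3+4=19 → 11/30 = 0.36667
  urban: TP=27, FN=1+0+4+4=9 → 27/36 = 0.75000
  crop: TP=9, FN=1+0+1+1=3 → 9/12 = 0.75000
  barren: TP=16, FN=2+1+0+1=4 → 16/20 = 0.80000
Macro-recall = mean = (0.78788 + 0.36667 + 0.75000 + 0.75000 + 0.80000) / 5 = 0.6909

0.6909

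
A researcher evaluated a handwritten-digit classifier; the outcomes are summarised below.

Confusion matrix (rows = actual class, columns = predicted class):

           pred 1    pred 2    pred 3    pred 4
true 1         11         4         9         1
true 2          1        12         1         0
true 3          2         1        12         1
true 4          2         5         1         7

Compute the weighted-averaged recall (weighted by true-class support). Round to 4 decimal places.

Per-class recall (TP/(TP+FN)):
  1: TP=11, FN=4+9+1=14 → 11/25 = 0.44000
  2: TP=12, FN=1+1+0=2 → 12/14 = 0.85714
  3: TP=12, FN=2+1+1=4 → 12/16 = 0.75000
  4: TP=7, FN=2+5+1=8 → 7/15 = 0.46667
Weighted-recall = Σ (supportᵢ/N)·recallᵢ with N=70: (25/70)·0.44000 + (14/70)·0.85714 + (16/70)·0.75000 + (15/70)·0.46667 = 0.6000

0.6000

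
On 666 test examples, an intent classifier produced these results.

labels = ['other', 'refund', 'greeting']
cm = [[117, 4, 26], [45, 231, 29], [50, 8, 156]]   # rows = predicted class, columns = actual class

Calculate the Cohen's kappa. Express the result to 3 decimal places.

0.632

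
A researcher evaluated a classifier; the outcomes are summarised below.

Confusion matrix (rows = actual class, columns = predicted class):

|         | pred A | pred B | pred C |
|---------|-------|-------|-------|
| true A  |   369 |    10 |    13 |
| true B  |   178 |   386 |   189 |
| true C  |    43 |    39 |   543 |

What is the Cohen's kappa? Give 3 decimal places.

0.604

Observed agreement pₒ = trace/N = 1298/1770 = 0.7333
Expected agreement pₑ = Σ (rowᵢ·colᵢ)/N² = (392·590 + 753·435 + 625·745)/1770² = 0.3270
κ = (pₒ − pₑ)/(1 − pₑ) = (0.7333 − 0.3270)/(1 − 0.3270) = 0.604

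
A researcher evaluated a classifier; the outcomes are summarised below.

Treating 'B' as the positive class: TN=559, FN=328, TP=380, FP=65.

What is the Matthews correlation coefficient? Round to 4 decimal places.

0.4576

MCC = (TP·TN − FP·FN) / √((TP+FP)(TP+FN)(TN+FP)(TN+FN))
Numerator = 380·559 − 65·328 = 191100
Denominator = √(445·708·624·887) = √174381929280 = 417590.6240
MCC = 191100 / 417590.6240 = 0.4576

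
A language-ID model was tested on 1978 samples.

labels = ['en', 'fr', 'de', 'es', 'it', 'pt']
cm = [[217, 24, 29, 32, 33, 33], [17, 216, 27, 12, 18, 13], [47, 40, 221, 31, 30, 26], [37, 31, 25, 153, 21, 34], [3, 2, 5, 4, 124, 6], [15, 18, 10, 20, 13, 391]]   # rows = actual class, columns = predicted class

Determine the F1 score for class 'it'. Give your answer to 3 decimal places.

0.648

Treat 'it' as positive and all other classes as negative.
F1 score = 2·TP/(2·TP+FP+FN).
it: TP=124, FP=33+18+30+21+13=115, FN=3+2+5+4+6=20 → 248/383 = 0.6475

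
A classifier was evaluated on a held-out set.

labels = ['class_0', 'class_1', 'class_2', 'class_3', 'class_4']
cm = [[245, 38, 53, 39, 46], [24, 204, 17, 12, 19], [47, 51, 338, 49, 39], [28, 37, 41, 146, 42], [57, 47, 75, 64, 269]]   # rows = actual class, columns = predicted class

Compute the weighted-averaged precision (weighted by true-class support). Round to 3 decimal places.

0.599

Per-class precision (TP/(TP+FP)):
  class_0: TP=245, FP=24+47+28+57=156 → 245/401 = 0.6110
  class_1: TP=204, FP=38+51+37+47=173 → 204/377 = 0.5411
  class_2: TP=338, FP=53+17+41+75=186 → 338/524 = 0.6450
  class_3: TP=146, FP=39+12+49+64=164 → 146/310 = 0.4710
  class_4: TP=269, FP=46+19+39+42=146 → 269/415 = 0.6482
Weighted-precision = Σ (supportᵢ/N)·precisionᵢ with N=2027: (421/2027)·0.6110 + (276/2027)·0.5411 + (524/2027)·0.6450 + (294/2027)·0.4710 + (512/2027)·0.6482 = 0.599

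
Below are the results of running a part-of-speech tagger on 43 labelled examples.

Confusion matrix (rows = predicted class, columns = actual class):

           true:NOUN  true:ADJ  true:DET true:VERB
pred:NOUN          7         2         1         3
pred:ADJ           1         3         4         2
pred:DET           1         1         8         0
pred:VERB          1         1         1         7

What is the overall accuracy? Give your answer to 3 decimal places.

0.581

Accuracy = trace / total = (7+3+8+7=25) / 43 = 25/43 = 0.581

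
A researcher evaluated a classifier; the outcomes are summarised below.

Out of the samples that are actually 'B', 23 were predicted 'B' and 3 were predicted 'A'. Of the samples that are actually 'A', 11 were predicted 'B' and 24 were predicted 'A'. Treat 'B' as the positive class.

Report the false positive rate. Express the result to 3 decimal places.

FPR = FP/(FP+TN) = 11/(11+24) = 0.314

0.314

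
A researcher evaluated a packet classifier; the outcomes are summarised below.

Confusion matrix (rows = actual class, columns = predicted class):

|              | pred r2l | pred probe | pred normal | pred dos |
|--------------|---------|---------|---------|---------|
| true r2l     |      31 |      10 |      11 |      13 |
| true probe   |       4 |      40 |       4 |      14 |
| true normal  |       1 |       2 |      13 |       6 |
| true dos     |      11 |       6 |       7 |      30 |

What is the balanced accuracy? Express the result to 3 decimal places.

Balanced accuracy = mean of per-class recall.
  r2l: recall = 31/65 = 0.4769
  probe: recall = 40/62 = 0.6452
  normal: recall = 13/22 = 0.5909
  dos: recall = 30/54 = 0.5556
Mean = (0.4769 + 0.6452 + 0.5909 + 0.5556) / 4 = 0.567

0.567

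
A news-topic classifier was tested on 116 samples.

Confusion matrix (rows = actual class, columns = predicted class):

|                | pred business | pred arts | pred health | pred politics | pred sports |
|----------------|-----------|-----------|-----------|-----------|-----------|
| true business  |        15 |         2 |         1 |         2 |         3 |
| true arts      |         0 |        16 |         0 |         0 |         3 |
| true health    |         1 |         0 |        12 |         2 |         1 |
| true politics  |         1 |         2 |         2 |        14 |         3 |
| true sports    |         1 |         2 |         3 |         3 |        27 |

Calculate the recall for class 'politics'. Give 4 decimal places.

recall = TP/(TP+FN).
politics: TP=14, FN=1+2+2+3=8 → 14/22 = 0.63636

0.6364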